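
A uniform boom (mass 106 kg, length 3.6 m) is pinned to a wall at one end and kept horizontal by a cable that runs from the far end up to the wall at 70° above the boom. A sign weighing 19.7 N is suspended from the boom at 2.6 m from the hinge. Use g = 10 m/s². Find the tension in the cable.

T ≈ 579 N

Take torques about the hinge: T sin 70° · 3.6 = 106×10×1.8 + 19.7×2.6 = 1959.2 N·m.
So T = 1959.2 / (0.9397 × 3.6) = 579.16 N.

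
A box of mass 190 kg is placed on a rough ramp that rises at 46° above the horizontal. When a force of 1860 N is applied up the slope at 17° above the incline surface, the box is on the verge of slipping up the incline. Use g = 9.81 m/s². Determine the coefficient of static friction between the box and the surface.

μ ≈ 0.583

On the verge of sliding up the incline, friction is at its maximum μN and acts down the slope.
Perpendicular to incline: N = W cos 46° − P sin 17° = 1295 − 543.8 = 751 N.
Along incline: P cos 17° − μN = W sin 46° → μ = −(W sin 46° − P cos 17°) / N = 0.5832.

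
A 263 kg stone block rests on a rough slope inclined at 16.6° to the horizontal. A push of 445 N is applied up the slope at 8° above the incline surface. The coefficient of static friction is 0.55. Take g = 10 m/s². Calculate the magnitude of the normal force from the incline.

Axes along / perpendicular to the incline. W sin 16.6° = 751.4 N down-slope; W cos 16.6° = 2520 N into the surface.
Perpendicular: N = W cos 16.6° − P sin 8° = 2520 − 61.93 = 2458 N.
Along incline: P cos 8° + f = W sin 16.6° (friction acts up-slope) → f = 751.4 − 440.7 = 310.7 N.
|f| = 310.7 N ≤ μN = 1352 N, so the stone block is indeed static.

N ≈ 2460 N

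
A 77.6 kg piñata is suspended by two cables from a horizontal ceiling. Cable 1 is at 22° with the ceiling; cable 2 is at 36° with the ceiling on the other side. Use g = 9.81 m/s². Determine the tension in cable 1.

T_1 ≈ 726 N

Weight W = 77.6 × 9.81 = 761.3 N acts straight down.
Horizontal: T_1 cos 22° = T_2 cos 36°  →  T_2 = 1.146 T_1.
Vertical: T_1 sin 22° + T_2 sin 36° = 761.3.
Substituting the horizontal relation into the vertical equation gives 1.048 T_1 = 761.3, so T_1 = 726.2 N.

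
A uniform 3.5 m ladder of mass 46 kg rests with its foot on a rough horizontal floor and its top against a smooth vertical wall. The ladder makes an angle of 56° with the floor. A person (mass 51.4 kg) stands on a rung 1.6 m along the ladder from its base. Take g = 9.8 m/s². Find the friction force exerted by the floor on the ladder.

f ≈ 307 N

Torques about the foot: N_wall · 3.5 sin 56° = 46×9.8×1.75 cos 56° + 51.4×9.8×1.6 cos 56° → N_wall = 307.35 N.
ΣF_x = 0: f_floor = N_wall = 307.35 N.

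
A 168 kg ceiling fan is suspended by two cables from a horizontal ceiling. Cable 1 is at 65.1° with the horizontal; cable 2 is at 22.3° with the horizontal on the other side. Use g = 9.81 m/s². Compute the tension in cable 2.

T_2 ≈ 695 N

Weight W = 168 × 9.81 = 1648 N acts straight down.
Horizontal: T_1 cos 65.1° = T_2 cos 22.3°  →  T_1 = 2.197 T_2.
Vertical: T_1 sin 65.1° + T_2 sin 22.3° = 1648.
Substituting the horizontal relation into the vertical equation gives 2.373 T_2 = 1648, so T_2 = 694.6 N.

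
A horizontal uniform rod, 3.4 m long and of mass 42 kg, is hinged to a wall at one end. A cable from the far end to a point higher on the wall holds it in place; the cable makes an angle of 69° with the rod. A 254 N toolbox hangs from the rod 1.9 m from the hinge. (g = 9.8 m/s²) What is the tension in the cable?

Take torques about the hinge: T sin 69° · 3.4 = 42×9.8×1.7 + 254×1.9 = 1182.3 N·m.
So T = 1182.3 / (0.9336 × 3.4) = 372.48 N.

T ≈ 372 N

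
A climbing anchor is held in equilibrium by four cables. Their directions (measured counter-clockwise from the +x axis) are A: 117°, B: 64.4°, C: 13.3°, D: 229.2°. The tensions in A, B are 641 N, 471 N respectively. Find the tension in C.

Resolve: ΣF_x = 641 cos 117° + 471 cos 64.4° + T_C cos 13.3° + T_D cos 229.2° = 0.
        ΣF_y = 641 sin 117° + 471 sin 64.4° + T_C sin 13.3° + T_D sin 229.2° = 0.
The known terms sum to (-87.5, 995.9) N, so 0.9732 T_C − 0.6534 T_D = 87.5 and 0.2300 T_C − 0.7570 T_D = -995.9.
Solving simultaneously: T_C = 1223 N, T_D = 1687 N.

T_C ≈ 1220 N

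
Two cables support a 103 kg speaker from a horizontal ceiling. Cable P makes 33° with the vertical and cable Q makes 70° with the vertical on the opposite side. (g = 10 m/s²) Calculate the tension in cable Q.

Angles from the horizontal: cable P is 90° − 33° = 57°, cable Q is 90° − 70° = 20°.
Weight W = 103 × 10 = 1030 N acts straight down.
Horizontal: T_P cos 57° = T_Q cos 20°  →  T_P = 1.725 T_Q.
Vertical: T_P sin 57° + T_Q sin 20° = 1030.
Substituting the horizontal relation into the vertical equation gives 1.789 T_Q = 1030, so T_Q = 575.7 N.

T_Q ≈ 576 N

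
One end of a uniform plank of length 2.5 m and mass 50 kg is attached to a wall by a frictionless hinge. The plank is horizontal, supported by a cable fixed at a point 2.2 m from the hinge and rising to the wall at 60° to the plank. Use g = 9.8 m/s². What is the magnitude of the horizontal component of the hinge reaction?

Take torques about the hinge: T sin 60° · 2.2 = 50×9.8×1.25 = 612.5 N·m.
So T = 612.5 / (0.8660 × 2.2) = 321.48 N.
ΣF_x = 0: H_x = T cos 60° = 160.74 N.

H_x ≈ 161 N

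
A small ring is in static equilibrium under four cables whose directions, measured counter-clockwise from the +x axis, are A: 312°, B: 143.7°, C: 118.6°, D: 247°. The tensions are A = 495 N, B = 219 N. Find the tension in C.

Resolve: ΣF_x = 495 cos 312° + 219 cos 143.7° + T_C cos 118.6° + T_D cos 247° = 0.
        ΣF_y = 495 sin 312° + 219 sin 143.7° + T_C sin 118.6° + T_D sin 247° = 0.
The known terms sum to (154.7, -238.2) N, so -0.4787 T_C − 0.3907 T_D = -154.7 and 0.8780 T_C − 0.9205 T_D = 238.2.
Solving simultaneously: T_C = 300.5 N, T_D = 27.84 N.

T_C ≈ 300 N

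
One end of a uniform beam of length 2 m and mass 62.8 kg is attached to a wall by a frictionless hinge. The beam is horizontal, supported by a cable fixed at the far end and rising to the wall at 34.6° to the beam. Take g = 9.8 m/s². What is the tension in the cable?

T ≈ 542 N

Take torques about the hinge: T sin 34.6° · 2 = 62.8×9.8×1 = 615.44 N·m.
So T = 615.44 / (0.5678 × 2) = 541.91 N.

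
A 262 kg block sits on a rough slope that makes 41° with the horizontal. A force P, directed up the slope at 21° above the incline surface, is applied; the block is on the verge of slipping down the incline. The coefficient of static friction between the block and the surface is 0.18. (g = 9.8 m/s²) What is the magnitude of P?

On the verge of sliding down the incline, friction equals μN and acts up the slope.
Perpendicular: N + P sin 21° = W cos 41° = 1938 N.
Along incline: P cos 21° + μN = W sin 41° with W sin 41° = 1684 N.
Solving the pair for P and N: P = 1537 N, N = 1387 N (and f = μN = 249.7 N).

P ≈ 1540 N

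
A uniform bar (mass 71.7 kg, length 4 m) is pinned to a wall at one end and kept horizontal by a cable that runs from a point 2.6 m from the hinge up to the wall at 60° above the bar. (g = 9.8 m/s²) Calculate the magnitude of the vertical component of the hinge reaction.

Take torques about the hinge: T sin 60° · 2.6 = 71.7×9.8×2 = 1405.3 N·m.
So T = 1405.3 / (0.8660 × 2.6) = 624.12 N.
ΣF_y = 0: H_y = (71.7×9.8) − T sin 60° = 702.66 − 540.51 = 162.15 N.

|H_y| ≈ 162 N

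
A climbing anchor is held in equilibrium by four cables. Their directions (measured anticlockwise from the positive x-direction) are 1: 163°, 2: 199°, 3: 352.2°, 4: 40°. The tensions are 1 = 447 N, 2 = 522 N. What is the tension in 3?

T_3 ≈ 759 N

Resolve: ΣF_x = 447 cos 163° + 522 cos 199° + T_3 cos 352.2° + T_4 cos 40° = 0.
        ΣF_y = 447 sin 163° + 522 sin 199° + T_3 sin 352.2° + T_4 sin 40° = 0.
The known terms sum to (-921, -39.26) N, so 0.9907 T_3 + 0.7660 T_4 = 921 and -0.1357 T_3 + 0.6428 T_4 = 39.26.
Solving simultaneously: T_3 = 758.6 N, T_4 = 221.2 N.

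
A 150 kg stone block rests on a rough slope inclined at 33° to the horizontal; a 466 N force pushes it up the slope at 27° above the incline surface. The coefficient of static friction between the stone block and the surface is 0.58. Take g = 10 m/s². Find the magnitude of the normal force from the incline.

N ≈ 1050 N

Axes along / perpendicular to the incline. W sin 33° = 817 N down-slope; W cos 33° = 1258 N into the surface.
Perpendicular: N = W cos 33° − P sin 27° = 1258 − 211.6 = 1046 N.
Along incline: P cos 27° + f = W sin 33° (friction acts up-slope) → f = 817 − 415.2 = 401.7 N.
|f| = 401.7 N ≤ μN = 606.9 N, so the stone block is indeed static.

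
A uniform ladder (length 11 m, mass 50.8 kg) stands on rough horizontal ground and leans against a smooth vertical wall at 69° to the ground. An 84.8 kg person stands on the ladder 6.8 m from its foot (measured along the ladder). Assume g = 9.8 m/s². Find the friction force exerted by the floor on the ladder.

Torques about the foot: N_wall · 11 sin 69° = 50.8×9.8×5.5 cos 69° + 84.8×9.8×6.8 cos 69° → N_wall = 292.76 N.
ΣF_x = 0: f_floor = N_wall = 292.76 N.

f ≈ 293 N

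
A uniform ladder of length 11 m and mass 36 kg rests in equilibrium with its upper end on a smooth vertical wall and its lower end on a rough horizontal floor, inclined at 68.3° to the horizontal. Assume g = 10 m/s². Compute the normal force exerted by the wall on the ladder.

Torques about the foot: N_wall · 11 sin 68.3° = 36×10×5.5 cos 68.3° → N_wall = 71.631 N.

N_wall ≈ 71.6 N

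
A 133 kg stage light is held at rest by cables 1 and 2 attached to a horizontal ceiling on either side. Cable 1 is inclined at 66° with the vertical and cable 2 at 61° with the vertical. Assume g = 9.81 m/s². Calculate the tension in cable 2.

T_2 ≈ 1490 N

Angles from the horizontal: cable 1 is 90° − 66° = 24°, cable 2 is 90° − 61° = 29°.
Weight W = 133 × 9.81 = 1305 N acts straight down.
Horizontal: T_1 cos 24° = T_2 cos 29°  →  T_1 = 0.9574 T_2.
Vertical: T_1 sin 24° + T_2 sin 29° = 1305.
Substituting the horizontal relation into the vertical equation gives 0.8742 T_2 = 1305, so T_2 = 1492 N.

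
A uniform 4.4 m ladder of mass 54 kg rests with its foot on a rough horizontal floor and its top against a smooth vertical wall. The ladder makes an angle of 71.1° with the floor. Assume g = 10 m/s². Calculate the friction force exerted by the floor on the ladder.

f ≈ 92.4 N

Torques about the foot: N_wall · 4.4 sin 71.1° = 54×10×2.2 cos 71.1° → N_wall = 92.442 N.
ΣF_x = 0: f_floor = N_wall = 92.442 N.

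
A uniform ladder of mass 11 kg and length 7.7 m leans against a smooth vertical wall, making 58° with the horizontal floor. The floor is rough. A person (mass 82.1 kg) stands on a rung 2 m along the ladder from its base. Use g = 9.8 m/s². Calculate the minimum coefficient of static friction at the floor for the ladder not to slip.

ΣF_y = 0: N_floor = 11×9.8 + 82.1×9.8 = 912.38 N.
Torques about the foot: N_wall · 7.7 sin 58° = 11×9.8×3.85 cos 58° + 82.1×9.8×2 cos 58° → N_wall = 164.27 N.
ΣF_x = 0: f_floor = N_wall = 164.27 N.
μ_min = f_floor / N_floor = 164.27 / 912.38 = 0.18.

μ_min ≈ 0.180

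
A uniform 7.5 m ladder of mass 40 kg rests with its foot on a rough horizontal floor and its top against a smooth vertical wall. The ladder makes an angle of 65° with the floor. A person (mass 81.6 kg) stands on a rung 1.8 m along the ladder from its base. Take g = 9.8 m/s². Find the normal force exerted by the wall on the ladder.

N_wall ≈ 181 N

Torques about the foot: N_wall · 7.5 sin 65° = 40×9.8×3.75 cos 65° + 81.6×9.8×1.8 cos 65° → N_wall = 180.89 N.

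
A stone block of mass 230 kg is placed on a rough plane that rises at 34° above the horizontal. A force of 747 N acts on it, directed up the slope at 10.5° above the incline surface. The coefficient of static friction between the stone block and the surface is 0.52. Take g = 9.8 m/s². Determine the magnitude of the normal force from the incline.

N ≈ 1730 N

Axes along / perpendicular to the incline. W sin 34° = 1260 N down-slope; W cos 34° = 1869 N into the surface.
Perpendicular: N = W cos 34° − P sin 10.5° = 1869 − 136.1 = 1733 N.
Along incline: P cos 10.5° + f = W sin 34° (friction acts up-slope) → f = 1260 − 734.5 = 525.9 N.
|f| = 525.9 N ≤ μN = 900.9 N, so the stone block is indeed static.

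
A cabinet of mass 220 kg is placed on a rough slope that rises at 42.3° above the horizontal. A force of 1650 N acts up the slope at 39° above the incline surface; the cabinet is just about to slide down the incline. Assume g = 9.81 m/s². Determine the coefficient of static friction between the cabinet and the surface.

On the verge of sliding down the incline, friction is at its maximum μN and acts up the slope.
Perpendicular to incline: N = W cos 42.3° − P sin 39° = 1596 − 1038 = 557.9 N.
Along incline: P cos 39° + μN = W sin 42.3° → μ = (W sin 42.3° − P cos 39°) / N = 0.3051.

μ ≈ 0.305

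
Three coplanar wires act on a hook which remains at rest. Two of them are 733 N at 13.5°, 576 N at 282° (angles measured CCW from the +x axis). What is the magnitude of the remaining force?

F ≈ 920 N

Sum the known components: ΣF_x = 832.5 N, ΣF_y = -392.3 N.
For equilibrium the remaining force must supply (−ΣF_x, −ΣF_y) = (-832.5, 392.3) N.
Magnitude = √((-832.5)² + (392.3)²) = 920.3 N; direction = atan2(392.3, -832.5) = 154.8°.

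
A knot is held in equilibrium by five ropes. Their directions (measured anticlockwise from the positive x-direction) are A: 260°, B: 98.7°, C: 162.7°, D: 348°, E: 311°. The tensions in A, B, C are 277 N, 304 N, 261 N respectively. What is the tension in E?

T_E ≈ 52.6 N

Resolve: ΣF_x = 277 cos 260° + 304 cos 98.7° + 261 cos 162.7° + T_D cos 348° + T_E cos 311° = 0.
        ΣF_y = 277 sin 260° + 304 sin 98.7° + 261 sin 162.7° + T_D sin 348° + T_E sin 311° = 0.
The known terms sum to (-343.3, 105.3) N, so 0.9781 T_D + 0.6561 T_E = 343.3 and -0.2079 T_D − 0.7547 T_E = -105.3.
Solving simultaneously: T_D = 315.7 N, T_E = 52.59 N.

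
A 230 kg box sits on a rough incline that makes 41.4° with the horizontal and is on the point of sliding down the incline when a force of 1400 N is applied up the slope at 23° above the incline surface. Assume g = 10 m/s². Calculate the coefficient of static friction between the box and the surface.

μ ≈ 0.197

On the verge of sliding down the incline, friction is at its maximum μN and acts up the slope.
Perpendicular to incline: N = W cos 41.4° − P sin 23° = 1725 − 547 = 1178 N.
Along incline: P cos 23° + μN = W sin 41.4° → μ = (W sin 41.4° − P cos 23°) / N = 0.1972.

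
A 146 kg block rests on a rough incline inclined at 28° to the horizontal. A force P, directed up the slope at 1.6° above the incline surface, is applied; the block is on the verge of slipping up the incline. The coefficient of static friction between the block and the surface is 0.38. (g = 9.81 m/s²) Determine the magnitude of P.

P ≈ 1140 N

On the verge of sliding up the incline, friction equals μN and acts down the slope.
Perpendicular: N + P sin 1.6° = W cos 28° = 1265 N.
Along incline: P cos 1.6° = W sin 28° + μN  with W sin 28° = 672.4 N.
Solving the pair for P and N: P = 1141 N, N = 1233 N (and f = μN = 468.4 N).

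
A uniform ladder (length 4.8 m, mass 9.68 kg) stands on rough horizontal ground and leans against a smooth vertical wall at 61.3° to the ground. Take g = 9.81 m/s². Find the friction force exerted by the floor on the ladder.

Torques about the foot: N_wall · 4.8 sin 61.3° = 9.68×9.81×2.4 cos 61.3° → N_wall = 25.995 N.
ΣF_x = 0: f_floor = N_wall = 25.995 N.

f ≈ 26 N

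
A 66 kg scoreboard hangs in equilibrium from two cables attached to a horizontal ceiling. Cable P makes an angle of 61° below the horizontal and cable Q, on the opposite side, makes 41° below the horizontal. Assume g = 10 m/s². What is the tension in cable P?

Weight W = 66 × 10 = 660 N acts straight down.
Horizontal: T_P cos 61° = T_Q cos 41°  →  T_Q = 0.6424 T_P.
Vertical: T_P sin 61° + T_Q sin 41° = 660.
Substituting the horizontal relation into the vertical equation gives 1.296 T_P = 660, so T_P = 509.2 N.

T_P ≈ 509 N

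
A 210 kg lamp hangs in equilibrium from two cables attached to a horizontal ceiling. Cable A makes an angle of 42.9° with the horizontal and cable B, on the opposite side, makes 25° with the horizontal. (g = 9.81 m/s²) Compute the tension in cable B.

T_B ≈ 1630 N

Weight W = 210 × 9.81 = 2060 N acts straight down.
Horizontal: T_A cos 42.9° = T_B cos 25°  →  T_A = 1.237 T_B.
Vertical: T_A sin 42.9° + T_B sin 25° = 2060.
Substituting the horizontal relation into the vertical equation gives 1.265 T_B = 2060, so T_B = 1629 N.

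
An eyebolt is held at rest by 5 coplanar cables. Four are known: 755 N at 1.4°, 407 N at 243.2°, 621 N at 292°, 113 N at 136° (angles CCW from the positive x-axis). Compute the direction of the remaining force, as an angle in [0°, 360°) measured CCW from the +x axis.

θ ≈ 131°

Sum the known components: ΣF_x = 722.6 N, ΣF_y = -842.1 N.
For equilibrium the remaining force must supply (−ΣF_x, −ΣF_y) = (-722.6, 842.1) N.
Magnitude = √((-722.6)² + (842.1)²) = 1110 N; direction = atan2(842.1, -722.6) = 130.6°.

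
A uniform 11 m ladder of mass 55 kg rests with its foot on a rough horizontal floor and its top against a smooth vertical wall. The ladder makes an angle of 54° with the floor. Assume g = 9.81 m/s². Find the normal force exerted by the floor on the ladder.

N_floor ≈ 540 N

ΣF_y = 0: N_floor = 55×9.81 = 539.55 N.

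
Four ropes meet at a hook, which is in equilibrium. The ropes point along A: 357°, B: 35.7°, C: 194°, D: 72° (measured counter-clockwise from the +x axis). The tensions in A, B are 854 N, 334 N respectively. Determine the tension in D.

Resolve: ΣF_x = 854 cos 357° + 334 cos 35.7° + T_C cos 194° + T_D cos 72° = 0.
        ΣF_y = 854 sin 357° + 334 sin 35.7° + T_C sin 194° + T_D sin 72° = 0.
The known terms sum to (1124, 150.2) N, so -0.9703 T_C + 0.3090 T_D = -1124 and -0.2419 T_C + 0.9511 T_D = -150.2.
Solving simultaneously: T_C = 1206 N, T_D = 148.8 N.

T_D ≈ 149 N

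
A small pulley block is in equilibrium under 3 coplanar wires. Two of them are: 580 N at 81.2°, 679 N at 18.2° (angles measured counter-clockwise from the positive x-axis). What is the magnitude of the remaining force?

Sum the known components: ΣF_x = 733.8 N, ΣF_y = 785.2 N.
For equilibrium the remaining force must supply (−ΣF_x, −ΣF_y) = (-733.8, -785.2) N.
Magnitude = √((-733.8)² + (-785.2)²) = 1075 N; direction = atan2(-785.2, -733.8) = 226.9°.

F ≈ 1070 N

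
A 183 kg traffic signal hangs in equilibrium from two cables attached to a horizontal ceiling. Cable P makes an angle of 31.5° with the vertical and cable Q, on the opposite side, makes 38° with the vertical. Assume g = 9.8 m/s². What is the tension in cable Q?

T_Q ≈ 1000 N

Angles from the horizontal: cable P is 90° − 31.5° = 58.5°, cable Q is 90° − 38° = 52°.
Weight W = 183 × 9.8 = 1793 N acts straight down.
Horizontal: T_P cos 58.5° = T_Q cos 52°  →  T_P = 1.178 T_Q.
Vertical: T_P sin 58.5° + T_Q sin 52° = 1793.
Substituting the horizontal relation into the vertical equation gives 1.793 T_Q = 1793, so T_Q = 1000 N.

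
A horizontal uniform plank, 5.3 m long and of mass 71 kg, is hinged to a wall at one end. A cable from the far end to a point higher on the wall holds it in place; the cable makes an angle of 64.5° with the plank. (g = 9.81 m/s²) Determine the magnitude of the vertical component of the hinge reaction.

|H_y| ≈ 348 N

Take torques about the hinge: T sin 64.5° · 5.3 = 71×9.81×2.65 = 1845.8 N·m.
So T = 1845.8 / (0.9026 × 5.3) = 385.84 N.
ΣF_y = 0: H_y = (71×9.81) − T sin 64.5° = 696.51 − 348.25 = 348.25 N.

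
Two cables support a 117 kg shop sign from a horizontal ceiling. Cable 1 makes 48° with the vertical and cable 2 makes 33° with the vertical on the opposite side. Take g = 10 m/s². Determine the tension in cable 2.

Angles from the horizontal: cable 1 is 90° − 48° = 42°, cable 2 is 90° − 33° = 57°.
Weight W = 117 × 10 = 1170 N acts straight down.
Horizontal: T_1 cos 42° = T_2 cos 57°  →  T_1 = 0.7329 T_2.
Vertical: T_1 sin 42° + T_2 sin 57° = 1170.
Substituting the horizontal relation into the vertical equation gives 1.329 T_2 = 1170, so T_2 = 880.3 N.

T_2 ≈ 880 N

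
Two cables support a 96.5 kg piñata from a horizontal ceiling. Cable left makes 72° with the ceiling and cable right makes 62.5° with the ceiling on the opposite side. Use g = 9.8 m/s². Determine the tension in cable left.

T_left ≈ 612 N

Weight W = 96.5 × 9.8 = 945.7 N acts straight down.
Horizontal: T_left cos 72° = T_right cos 62.5°  →  T_right = 0.6692 T_left.
Vertical: T_left sin 72° + T_right sin 62.5° = 945.7.
Substituting the horizontal relation into the vertical equation gives 1.545 T_left = 945.7, so T_left = 612.2 N.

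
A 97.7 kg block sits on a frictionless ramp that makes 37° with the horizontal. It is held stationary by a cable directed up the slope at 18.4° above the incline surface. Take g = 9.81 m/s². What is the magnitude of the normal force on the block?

N ≈ 574 N

Take axes along and perpendicular to the incline. Weight components: W sin 37° = 576.8 N down-slope, W cos 37° = 765.4 N into the surface.
Along incline: T cos 18.4° = W sin 37° → T = 607.9 N.
Perpendicular: N = W cos 37° − T sin 18.4° = 573.6 N.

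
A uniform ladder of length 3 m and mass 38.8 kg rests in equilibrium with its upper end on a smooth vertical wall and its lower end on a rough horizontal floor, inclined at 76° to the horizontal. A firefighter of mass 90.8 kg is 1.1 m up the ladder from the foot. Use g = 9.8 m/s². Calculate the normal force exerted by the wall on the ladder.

Torques about the foot: N_wall · 3 sin 76° = 38.8×9.8×1.5 cos 76° + 90.8×9.8×1.1 cos 76° → N_wall = 128.75 N.

N_wall ≈ 129 N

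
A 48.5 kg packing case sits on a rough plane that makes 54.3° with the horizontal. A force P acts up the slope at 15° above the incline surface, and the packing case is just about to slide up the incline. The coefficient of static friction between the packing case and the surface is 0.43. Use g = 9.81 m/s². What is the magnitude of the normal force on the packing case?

N ≈ 156 N

On the verge of sliding up the incline, friction equals μN and acts down the slope.
Perpendicular: N + P sin 15° = W cos 54.3° = 277.6 N.
Along incline: P cos 15° = W sin 54.3° + μN  with W sin 54.3° = 386.4 N.
Solving the pair for P and N: P = 469.5 N, N = 156.1 N (and f = μN = 67.13 N).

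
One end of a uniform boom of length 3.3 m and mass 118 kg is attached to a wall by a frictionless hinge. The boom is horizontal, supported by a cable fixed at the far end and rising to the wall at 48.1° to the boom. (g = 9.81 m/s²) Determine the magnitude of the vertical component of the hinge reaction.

Take torques about the hinge: T sin 48.1° · 3.3 = 118×9.81×1.65 = 1910 N·m.
So T = 1910 / (0.7443 × 3.3) = 777.62 N.
ΣF_y = 0: H_y = (118×9.81) − T sin 48.1° = 1157.6 − 578.79 = 578.79 N.

|H_y| ≈ 579 N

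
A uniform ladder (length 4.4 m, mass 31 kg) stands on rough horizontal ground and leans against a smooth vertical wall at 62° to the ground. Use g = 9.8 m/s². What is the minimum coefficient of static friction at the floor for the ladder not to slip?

μ_min ≈ 0.266

ΣF_y = 0: N_floor = 31×9.8 = 303.8 N.
Torques about the foot: N_wall · 4.4 sin 62° = 31×9.8×2.2 cos 62° → N_wall = 80.767 N.
ΣF_x = 0: f_floor = N_wall = 80.767 N.
μ_min = f_floor / N_floor = 80.767 / 303.8 = 0.2659.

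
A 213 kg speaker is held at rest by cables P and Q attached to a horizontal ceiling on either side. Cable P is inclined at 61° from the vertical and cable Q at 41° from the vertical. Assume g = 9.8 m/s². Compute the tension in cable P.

T_P ≈ 1400 N

Angles from the horizontal: cable P is 90° − 61° = 29°, cable Q is 90° − 41° = 49°.
Weight W = 213 × 9.8 = 2087 N acts straight down.
Horizontal: T_P cos 29° = T_Q cos 49°  →  T_Q = 1.333 T_P.
Vertical: T_P sin 29° + T_Q sin 49° = 2087.
Substituting the horizontal relation into the vertical equation gives 1.491 T_P = 2087, so T_P = 1400 N.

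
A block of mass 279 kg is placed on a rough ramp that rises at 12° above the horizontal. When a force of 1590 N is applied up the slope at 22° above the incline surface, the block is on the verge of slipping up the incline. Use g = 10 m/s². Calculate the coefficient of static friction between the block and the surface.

μ ≈ 0.419

On the verge of sliding up the incline, friction is at its maximum μN and acts down the slope.
Perpendicular to incline: N = W cos 12° − P sin 22° = 2729 − 595.6 = 2133 N.
Along incline: P cos 22° − μN = W sin 12° → μ = −(W sin 12° − P cos 22°) / N = 0.4191.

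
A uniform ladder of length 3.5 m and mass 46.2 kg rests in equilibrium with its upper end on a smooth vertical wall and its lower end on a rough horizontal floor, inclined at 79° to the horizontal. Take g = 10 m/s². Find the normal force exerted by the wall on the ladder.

Torques about the foot: N_wall · 3.5 sin 79° = 46.2×10×1.75 cos 79° → N_wall = 44.902 N.

N_wall ≈ 44.9 N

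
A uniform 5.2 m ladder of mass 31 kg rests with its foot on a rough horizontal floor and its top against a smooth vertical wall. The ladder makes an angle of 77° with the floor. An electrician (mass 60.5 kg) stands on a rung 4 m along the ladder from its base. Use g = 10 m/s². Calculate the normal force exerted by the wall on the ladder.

Torques about the foot: N_wall · 5.2 sin 77° = 31×10×2.6 cos 77° + 60.5×10×4 cos 77° → N_wall = 143.23 N.

N_wall ≈ 143 N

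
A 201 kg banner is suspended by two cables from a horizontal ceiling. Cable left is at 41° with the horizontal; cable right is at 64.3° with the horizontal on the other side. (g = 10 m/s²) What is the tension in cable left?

Weight W = 201 × 10 = 2010 N acts straight down.
Horizontal: T_left cos 41° = T_right cos 64.3°  →  T_right = 1.74 T_left.
Vertical: T_left sin 41° + T_right sin 64.3° = 2010.
Substituting the horizontal relation into the vertical equation gives 2.224 T_left = 2010, so T_left = 903.7 N.

T_left ≈ 904 N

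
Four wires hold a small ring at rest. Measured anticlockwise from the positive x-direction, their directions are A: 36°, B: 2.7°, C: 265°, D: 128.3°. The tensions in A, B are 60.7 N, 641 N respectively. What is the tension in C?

T_C ≈ 848 N

Resolve: ΣF_x = 60.7 cos 36° + 641 cos 2.7° + T_C cos 265° + T_D cos 128.3° = 0.
        ΣF_y = 60.7 sin 36° + 641 sin 2.7° + T_C sin 265° + T_D sin 128.3° = 0.
The known terms sum to (689.4, 65.87) N, so -0.0872 T_C − 0.6198 T_D = -689.4 and -0.9962 T_C + 0.7848 T_D = -65.87.
Solving simultaneously: T_C = 848.4 N, T_D = 993 N.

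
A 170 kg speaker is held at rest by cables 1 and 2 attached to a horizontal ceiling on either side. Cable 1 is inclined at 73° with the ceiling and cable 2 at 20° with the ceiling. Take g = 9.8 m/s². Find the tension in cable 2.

T_2 ≈ 488 N

Weight W = 170 × 9.8 = 1666 N acts straight down.
Horizontal: T_1 cos 73° = T_2 cos 20°  →  T_1 = 3.214 T_2.
Vertical: T_1 sin 73° + T_2 sin 20° = 1666.
Substituting the horizontal relation into the vertical equation gives 3.416 T_2 = 1666, so T_2 = 487.8 N.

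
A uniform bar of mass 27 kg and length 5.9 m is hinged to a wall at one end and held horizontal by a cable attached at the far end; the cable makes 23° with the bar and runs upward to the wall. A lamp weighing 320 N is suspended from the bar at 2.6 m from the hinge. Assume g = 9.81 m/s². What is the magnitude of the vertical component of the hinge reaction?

|H_y| ≈ 311 N

Take torques about the hinge: T sin 23° · 5.9 = 27×9.81×2.95 + 320×2.6 = 1613.4 N·m.
So T = 1613.4 / (0.3907 × 5.9) = 699.85 N.
ΣF_y = 0: H_y = (27×9.81 + 320) − T sin 23° = 584.87 − 273.45 = 311.42 N.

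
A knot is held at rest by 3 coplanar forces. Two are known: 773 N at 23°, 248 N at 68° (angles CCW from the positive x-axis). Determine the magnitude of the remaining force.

F ≈ 964 N

Sum the known components: ΣF_x = 804.5 N, ΣF_y = 532 N.
For equilibrium the remaining force must supply (−ΣF_x, −ΣF_y) = (-804.5, -532) N.
Magnitude = √((-804.5)² + (-532)²) = 964.4 N; direction = atan2(-532, -804.5) = 213.5°.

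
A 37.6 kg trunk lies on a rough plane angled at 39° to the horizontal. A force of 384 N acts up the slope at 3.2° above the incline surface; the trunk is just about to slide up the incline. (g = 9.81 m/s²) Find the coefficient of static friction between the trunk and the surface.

On the verge of sliding up the incline, friction is at its maximum μN and acts down the slope.
Perpendicular to incline: N = W cos 39° − P sin 3.2° = 286.7 − 21.44 = 265.2 N.
Along incline: P cos 3.2° − μN = W sin 39° → μ = −(W sin 39° − P cos 3.2°) / N = 0.5704.

μ ≈ 0.570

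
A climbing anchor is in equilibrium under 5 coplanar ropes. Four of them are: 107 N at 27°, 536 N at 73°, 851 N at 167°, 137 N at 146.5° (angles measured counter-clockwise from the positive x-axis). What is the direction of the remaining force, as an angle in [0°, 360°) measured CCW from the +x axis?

θ ≈ 310°

Sum the known components: ΣF_x = -691.4 N, ΣF_y = 828.2 N.
For equilibrium the remaining force must supply (−ΣF_x, −ΣF_y) = (691.4, -828.2) N.
Magnitude = √((691.4)² + (-828.2)²) = 1079 N; direction = atan2(-828.2, 691.4) = 309.9°.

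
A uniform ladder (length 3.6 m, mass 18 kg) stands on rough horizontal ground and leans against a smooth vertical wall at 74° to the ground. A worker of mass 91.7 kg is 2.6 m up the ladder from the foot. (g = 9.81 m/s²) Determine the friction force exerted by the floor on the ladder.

f ≈ 212 N

Torques about the foot: N_wall · 3.6 sin 74° = 18×9.81×1.8 cos 74° + 91.7×9.81×2.6 cos 74° → N_wall = 211.61 N.
ΣF_x = 0: f_floor = N_wall = 211.61 N.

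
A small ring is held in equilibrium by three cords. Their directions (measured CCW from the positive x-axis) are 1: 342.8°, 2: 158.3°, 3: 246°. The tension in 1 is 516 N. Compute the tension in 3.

T_3 ≈ 40.5 N

Resolve: ΣF_x = 516 cos 342.8° + T_2 cos 158.3° + T_3 cos 246° = 0.
        ΣF_y = 516 sin 342.8° + T_2 sin 158.3° + T_3 sin 246° = 0.
The known terms sum to (492.9, -152.6) N, so -0.9291 T_2 − 0.4067 T_3 = -492.9 and 0.3697 T_2 − 0.9135 T_3 = 152.6.
Solving simultaneously: T_2 = 512.8 N, T_3 = 40.52 N.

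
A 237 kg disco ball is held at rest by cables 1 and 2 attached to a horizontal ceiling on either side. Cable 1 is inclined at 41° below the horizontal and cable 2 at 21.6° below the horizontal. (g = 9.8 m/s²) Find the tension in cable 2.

Weight W = 237 × 9.8 = 2323 N acts straight down.
Horizontal: T_1 cos 41° = T_2 cos 21.6°  →  T_1 = 1.232 T_2.
Vertical: T_1 sin 41° + T_2 sin 21.6° = 2323.
Substituting the horizontal relation into the vertical equation gives 1.176 T_2 = 2323, so T_2 = 1974 N.

T_2 ≈ 1970 N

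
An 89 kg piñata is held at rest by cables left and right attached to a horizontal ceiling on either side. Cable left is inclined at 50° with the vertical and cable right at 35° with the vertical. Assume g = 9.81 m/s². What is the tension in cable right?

Angles from the horizontal: cable left is 90° − 50° = 40°, cable right is 90° − 35° = 55°.
Weight W = 89 × 9.81 = 873.1 N acts straight down.
Horizontal: T_left cos 40° = T_right cos 55°  →  T_left = 0.7488 T_right.
Vertical: T_left sin 40° + T_right sin 55° = 873.1.
Substituting the horizontal relation into the vertical equation gives 1.3 T_right = 873.1, so T_right = 671.4 N.

T_right ≈ 671 N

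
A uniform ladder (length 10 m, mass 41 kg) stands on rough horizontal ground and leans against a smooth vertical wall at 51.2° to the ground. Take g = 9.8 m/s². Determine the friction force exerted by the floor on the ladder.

f ≈ 162 N

Torques about the foot: N_wall · 10 sin 51.2° = 41×9.8×5 cos 51.2° → N_wall = 161.53 N.
ΣF_x = 0: f_floor = N_wall = 161.53 N.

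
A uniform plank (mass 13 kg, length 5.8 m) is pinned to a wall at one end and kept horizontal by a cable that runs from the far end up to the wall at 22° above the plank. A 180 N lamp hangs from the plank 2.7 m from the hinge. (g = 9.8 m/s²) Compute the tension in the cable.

T ≈ 394 N

Take torques about the hinge: T sin 22° · 5.8 = 13×9.8×2.9 + 180×2.7 = 855.46 N·m.
So T = 855.46 / (0.3746 × 5.8) = 393.73 N.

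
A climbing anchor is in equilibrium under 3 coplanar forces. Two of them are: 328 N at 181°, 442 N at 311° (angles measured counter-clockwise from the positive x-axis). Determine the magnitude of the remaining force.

F ≈ 341 N

Sum the known components: ΣF_x = -37.97 N, ΣF_y = -339.3 N.
For equilibrium the remaining force must supply (−ΣF_x, −ΣF_y) = (37.97, 339.3) N.
Magnitude = √((37.97)² + (339.3)²) = 341.4 N; direction = atan2(339.3, 37.97) = 83.6°.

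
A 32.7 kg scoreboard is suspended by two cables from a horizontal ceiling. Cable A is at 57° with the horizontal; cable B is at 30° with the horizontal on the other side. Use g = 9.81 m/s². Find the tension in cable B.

T_B ≈ 175 N

Weight W = 32.7 × 9.81 = 320.8 N acts straight down.
Horizontal: T_A cos 57° = T_B cos 30°  →  T_A = 1.59 T_B.
Vertical: T_A sin 57° + T_B sin 30° = 320.8.
Substituting the horizontal relation into the vertical equation gives 1.834 T_B = 320.8, so T_B = 175 N.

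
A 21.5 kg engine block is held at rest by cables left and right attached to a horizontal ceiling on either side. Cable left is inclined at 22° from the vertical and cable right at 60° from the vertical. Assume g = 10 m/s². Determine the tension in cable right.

T_right ≈ 81.3 N

Angles from the horizontal: cable left is 90° − 22° = 68°, cable right is 90° − 60° = 30°.
Weight W = 21.5 × 10 = 215 N acts straight down.
Horizontal: T_left cos 68° = T_right cos 30°  →  T_left = 2.312 T_right.
Vertical: T_left sin 68° + T_right sin 30° = 215.
Substituting the horizontal relation into the vertical equation gives 2.643 T_right = 215, so T_right = 81.33 N.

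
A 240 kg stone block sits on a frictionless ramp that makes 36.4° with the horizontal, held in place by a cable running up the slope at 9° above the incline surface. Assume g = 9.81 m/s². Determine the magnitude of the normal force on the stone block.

N ≈ 1670 N

Take axes along and perpendicular to the incline. Weight components: W sin 36.4° = 1397 N down-slope, W cos 36.4° = 1895 N into the surface.
Along incline: T cos 9° = W sin 36.4° → T = 1415 N.
Perpendicular: N = W cos 36.4° − T sin 9° = 1674 N.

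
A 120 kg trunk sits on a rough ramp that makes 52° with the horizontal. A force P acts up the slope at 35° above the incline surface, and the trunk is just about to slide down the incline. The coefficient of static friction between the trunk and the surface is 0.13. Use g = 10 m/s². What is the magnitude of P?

On the verge of sliding down the incline, friction equals μN and acts up the slope.
Perpendicular: N + P sin 35° = W cos 52° = 738.8 N.
Along incline: P cos 35° + μN = W sin 52° with W sin 52° = 945.6 N.
Solving the pair for P and N: P = 1141 N, N = 84.35 N (and f = μN = 10.97 N).

P ≈ 1140 N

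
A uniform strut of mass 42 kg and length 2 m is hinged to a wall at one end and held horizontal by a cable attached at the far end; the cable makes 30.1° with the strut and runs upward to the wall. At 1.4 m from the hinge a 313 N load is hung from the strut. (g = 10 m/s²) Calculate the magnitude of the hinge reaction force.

|H| ≈ 800 N

Take torques about the hinge: T sin 30.1° · 2 = 42×10×1 + 313×1.4 = 858.2 N·m.
So T = 858.2 / (0.5015 × 2) = 855.61 N.
ΣF_x = 0: H_x = T cos 30.1° = 740.24 N.
ΣF_y = 0: H_y = (42×10 + 313) − T sin 30.1° = 733 − 429.1 = 303.9 N.
|H| = √(H_x² + H_y²) = √((740.24)² + (303.9)²) = 800.19 N.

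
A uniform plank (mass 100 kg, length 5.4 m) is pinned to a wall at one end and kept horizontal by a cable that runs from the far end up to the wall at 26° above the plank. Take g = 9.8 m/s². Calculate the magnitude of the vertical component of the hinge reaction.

Take torques about the hinge: T sin 26° · 5.4 = 100×9.8×2.7 = 2646 N·m.
So T = 2646 / (0.4384 × 5.4) = 1117.8 N.
ΣF_y = 0: H_y = (100×9.8) − T sin 26° = 980 − 490 = 490 N.

|H_y| ≈ 490 N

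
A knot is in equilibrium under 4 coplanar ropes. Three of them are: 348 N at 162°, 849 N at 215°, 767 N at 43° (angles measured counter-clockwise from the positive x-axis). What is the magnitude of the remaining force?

Sum the known components: ΣF_x = -465.5 N, ΣF_y = 143.7 N.
For equilibrium the remaining force must supply (−ΣF_x, −ΣF_y) = (465.5, -143.7) N.
Magnitude = √((465.5)² + (-143.7)²) = 487.1 N; direction = atan2(-143.7, 465.5) = 342.8°.

F ≈ 487 N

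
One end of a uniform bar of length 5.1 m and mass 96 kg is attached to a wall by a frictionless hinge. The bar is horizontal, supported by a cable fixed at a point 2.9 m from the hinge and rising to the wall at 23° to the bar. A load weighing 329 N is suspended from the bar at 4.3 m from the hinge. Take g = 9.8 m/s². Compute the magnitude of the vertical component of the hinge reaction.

Take torques about the hinge: T sin 23° · 2.9 = 96×9.8×2.55 + 329×4.3 = 3813.7 N·m.
So T = 3813.7 / (0.3907 × 2.9) = 3365.7 N.
ΣF_y = 0: H_y = (96×9.8 + 329) − T sin 23° = 1269.8 − 1315.1 = -45.283 N.

|H_y| ≈ 45.3 N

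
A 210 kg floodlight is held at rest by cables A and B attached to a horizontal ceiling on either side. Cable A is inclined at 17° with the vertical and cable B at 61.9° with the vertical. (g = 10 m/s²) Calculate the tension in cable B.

T_B ≈ 626 N

Angles from the horizontal: cable A is 90° − 17° = 73°, cable B is 90° − 61.9° = 28.1°.
Weight W = 210 × 10 = 2100 N acts straight down.
Horizontal: T_A cos 73° = T_B cos 28.1°  →  T_A = 3.017 T_B.
Vertical: T_A sin 73° + T_B sin 28.1° = 2100.
Substituting the horizontal relation into the vertical equation gives 3.356 T_B = 2100, so T_B = 625.7 N.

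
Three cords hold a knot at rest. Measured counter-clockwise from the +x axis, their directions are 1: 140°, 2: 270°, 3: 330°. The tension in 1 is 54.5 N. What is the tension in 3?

Resolve: ΣF_x = 54.5 cos 140° + T_2 cos 270° + T_3 cos 330° = 0.
        ΣF_y = 54.5 sin 140° + T_2 sin 270° + T_3 sin 330° = 0.
The known terms sum to (-41.75, 35.03) N, so 0.0000 T_2 + 0.8660 T_3 = 41.75 and -1.0000 T_2 − 0.5000 T_3 = -35.03.
Solving simultaneously: T_2 = 10.93 N, T_3 = 48.21 N.

T_3 ≈ 48.2 N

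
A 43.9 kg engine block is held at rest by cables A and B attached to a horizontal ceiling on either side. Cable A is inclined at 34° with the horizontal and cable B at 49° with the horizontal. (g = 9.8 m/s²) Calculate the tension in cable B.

Weight W = 43.9 × 9.8 = 430.2 N acts straight down.
Horizontal: T_A cos 34° = T_B cos 49°  →  T_A = 0.7914 T_B.
Vertical: T_A sin 34° + T_B sin 49° = 430.2.
Substituting the horizontal relation into the vertical equation gives 1.197 T_B = 430.2, so T_B = 359.3 N.

T_B ≈ 359 N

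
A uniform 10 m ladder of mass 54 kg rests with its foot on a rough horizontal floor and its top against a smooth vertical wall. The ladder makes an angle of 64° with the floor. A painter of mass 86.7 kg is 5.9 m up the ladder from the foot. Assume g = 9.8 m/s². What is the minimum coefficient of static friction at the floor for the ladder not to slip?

ΣF_y = 0: N_floor = 54×9.8 + 86.7×9.8 = 1378.9 N.
Torques about the foot: N_wall · 10 sin 64° = 54×9.8×5 cos 64° + 86.7×9.8×5.9 cos 64° → N_wall = 373.55 N.
ΣF_x = 0: f_floor = N_wall = 373.55 N.
μ_min = f_floor / N_floor = 373.55 / 1378.9 = 0.2709.

μ_min ≈ 0.271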